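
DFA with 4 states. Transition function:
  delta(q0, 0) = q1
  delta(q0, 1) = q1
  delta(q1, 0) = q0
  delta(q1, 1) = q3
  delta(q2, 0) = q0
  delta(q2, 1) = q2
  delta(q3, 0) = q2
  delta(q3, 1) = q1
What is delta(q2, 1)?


Looking up transition function:
delta(q2, 1) in the table
Row: q2, Column: 1
Result: q2

q2


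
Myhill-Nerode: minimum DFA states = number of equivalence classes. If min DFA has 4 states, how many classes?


Myhill-Nerode theorem:
Number of equivalence classes = number of states in minimal DFA
Minimal DFA states = 4
Therefore equivalence classes = 4

4


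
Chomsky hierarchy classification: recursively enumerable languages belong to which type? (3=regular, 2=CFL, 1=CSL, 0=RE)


Chomsky hierarchy levels:
  Type 3: Regular (DFA/NFA/regex)
  Type 2: Context-free (PDA)
  Type 1: Context-sensitive
  Type 0: Recursively enumerable (TM)
'recursively enumerable' corresponds to Type 0

0


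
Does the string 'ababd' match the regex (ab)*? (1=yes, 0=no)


Pattern: (ab)*
String: 'ababd'
Pattern requires: zero or more repetitions of 'ab'
Length 5 is odd -> cannot be (ab)* -> no match
Result: 0

0


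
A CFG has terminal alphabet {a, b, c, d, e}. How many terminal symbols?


Terminal symbols: a, b, c, d, e
Counting each: a (#1), b (#2), c (#3), d (#4), e (#5)
Total = 5

5


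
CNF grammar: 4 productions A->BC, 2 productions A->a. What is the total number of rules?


CNF allows two rule forms:
  A -> BC (binary): 4 rules
  A -> a (terminal): 2 rules
Total = 4 + 2 = 6

6


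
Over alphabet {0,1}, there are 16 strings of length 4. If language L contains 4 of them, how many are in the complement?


Alphabet: {0,1}
String length: 4
Total strings of length 4 = 2^4 = 16
Strings in L = 4
Complement = total - |L|
= 16 - 4
= 12

12


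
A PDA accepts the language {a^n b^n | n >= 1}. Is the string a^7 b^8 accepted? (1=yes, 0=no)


Language requires equal numbers of a's and b's
PDA pushes for each 'a', pops for each 'b'
Number of a's = 7
Number of b's = 8
7 != 8 -> Reject

0


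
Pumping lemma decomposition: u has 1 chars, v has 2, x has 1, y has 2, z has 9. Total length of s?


|s| = |u| + |v| + |x| + |y| + |z|
= 1 + 2 + 1 + 2 + 9
= 3 + 1 + 11
= 4 + 11
= 15

15


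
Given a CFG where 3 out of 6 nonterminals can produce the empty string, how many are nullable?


Nonterminals: {S, A, B, C, D, E}
A nonterminal is nullable if it can derive epsilon
Counting nullable nonterminals: 3
Total nullable = 3

3


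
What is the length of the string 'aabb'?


String: 'aabb'
Counting characters:
  'a' appears 2 time(s)
  'b' appears 2 time(s)
Total length = 2 + 2 = 4

4


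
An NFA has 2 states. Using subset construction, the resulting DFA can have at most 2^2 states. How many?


NFA has 2 states
Subset construction: each DFA state = subset of NFA states
Maximum subsets = 2^2
2^2 = 4

4


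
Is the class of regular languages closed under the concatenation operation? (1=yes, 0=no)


Regular languages are closed under:
- Union (DFA product construction)
- Intersection (DFA product construction)
- Complement (swap accept/reject states)
- Concatenation (NFA construction)
- Kleene star (NFA construction)
concatenation is in this list
Therefore: closed

1


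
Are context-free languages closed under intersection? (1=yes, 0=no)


CFL closure properties:
  Closed under: union, concatenation, Kleene star
  NOT closed under: intersection, complement
Operation 'intersection' is in not-closed list -> No (not closed)

0


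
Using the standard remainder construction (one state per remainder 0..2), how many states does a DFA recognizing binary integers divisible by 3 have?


Divisibility by 3 is tracked via the remainder mod 3: 0, 1, ..., 2
The construction assigns one state to each remainder
Number of remainders = 3

3


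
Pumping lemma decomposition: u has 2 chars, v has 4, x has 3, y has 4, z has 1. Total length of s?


|s| = |u| + |v| + |x| + |y| + |z|
= 2 + 4 + 3 + 4 + 1
= 6 + 3 + 5
= 9 + 5
= 14

14


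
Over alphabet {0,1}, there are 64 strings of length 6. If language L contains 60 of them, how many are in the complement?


Alphabet: {0,1}
String length: 6
Total strings of length 6 = 2^6 = 64
Strings in L = 60
Complement = total - |L|
= 64 - 60
= 4

4


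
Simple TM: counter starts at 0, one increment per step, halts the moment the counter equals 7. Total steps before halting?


Counter starts at 0. Counting sequence:
  Step 1: counter = 1
  Step 2: counter = 2
  Step 3: counter = 3
  Step 4: counter = 4
  Step 5: counter = 5
  Step 6: counter = 6
  Step 7: counter = 7
Counter reached 7 -> halt
Total steps = 7

7


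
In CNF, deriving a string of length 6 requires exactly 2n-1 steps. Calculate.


Chomsky Normal Form derivation:
String length n = 6
Each step either:
  - Splits a nonterminal into two (n-1 such steps)
  - Converts a nonterminal to terminal (n such steps)
Total = (n-1) + n = 2n - 1
= 2(6) - 1
= 12 - 1
= 11

11


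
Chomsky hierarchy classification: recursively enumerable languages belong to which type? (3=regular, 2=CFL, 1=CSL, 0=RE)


Chomsky hierarchy levels:
  Type 3: Regular (DFA/NFA/regex)
  Type 2: Context-free (PDA)
  Type 1: Context-sensitive
  Type 0: Recursively enumerable (TM)
'recursively enumerable' corresponds to Type 0

0


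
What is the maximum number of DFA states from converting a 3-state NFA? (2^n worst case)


NFA has 3 states
Subset construction: each DFA state = subset of NFA states
Maximum subsets = 2^3
2^3 = 8

8


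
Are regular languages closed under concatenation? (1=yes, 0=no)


Regular languages are closed under all standard operations:
- Union: Yes (product construction)
- Intersection: Yes (product construction)
- Complement: Yes (swap accept/reject)
- Concatenation: Yes (NFA construction)
Operation: concatenation -> Closed

1


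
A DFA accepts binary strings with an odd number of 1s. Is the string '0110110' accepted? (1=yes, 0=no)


DFA has 2 states: q_even (start, accept=no) and q_odd
Processing string '0110110' character by character:
  Position 0: read '0', 1-count=0 -> q_even (no change)
  Position 1: read '1', 1-count=1 -> q_odd
  Position 2: read '1', 1-count=2 -> q_even
  Position 3: read '0', 1-count=2 -> q_even (no change)
  Position 4: read '1', 1-count=3 -> q_odd
  Position 5: read '1', 1-count=4 -> q_even
  Position 6: read '0', 1-count=4 -> q_even (no change)
Final state: q_even, total 1s = 4 (even); the DFA requires an odd count -> reject

0


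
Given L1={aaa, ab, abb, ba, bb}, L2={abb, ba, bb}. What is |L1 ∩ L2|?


L1 = {aaa, ab, abb, ba, bb}
L2 = {abb, ba, bb}
Checking each string in L1 against L2:
  'aaa': in L2? No
  'ab': in L2? No
  'abb': in L2? Yes
  'ba': in L2? Yes
  'bb': in L2? Yes
Intersection = {abb, ba, bb}
|L1 ∩ L2| = 3

3


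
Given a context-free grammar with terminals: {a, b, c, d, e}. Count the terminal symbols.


Terminal symbols: a, b, c, d, e
Counting each: a (#1), b (#2), c (#3), d (#4), e (#5)
Total = 5

5


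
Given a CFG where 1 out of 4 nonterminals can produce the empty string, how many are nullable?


Nonterminals: {S, A, B, C}
A nonterminal is nullable if it can derive epsilon
Counting nullable nonterminals: 1
Total nullable = 1

1


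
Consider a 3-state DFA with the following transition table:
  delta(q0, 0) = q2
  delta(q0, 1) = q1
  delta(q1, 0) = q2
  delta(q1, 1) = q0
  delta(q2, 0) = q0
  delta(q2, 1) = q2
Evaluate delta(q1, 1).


Looking up transition function:
delta(q1, 1) in the table
Row: q1, Column: 1
Result: q0

q0


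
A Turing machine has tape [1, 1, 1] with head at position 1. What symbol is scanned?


Tape: [1, 1, 1]
Positions: 0 1 2
Values:    1 1 1
Head at position 1
tape[1] = 1

1


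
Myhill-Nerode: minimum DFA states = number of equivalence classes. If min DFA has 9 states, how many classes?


Myhill-Nerode theorem:
Number of equivalence classes = number of states in minimal DFA
Minimal DFA states = 9
Therefore equivalence classes = 9

9


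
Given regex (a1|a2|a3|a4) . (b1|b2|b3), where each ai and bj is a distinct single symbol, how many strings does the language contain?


First group: 4 alternatives
Second group: 3 alternatives
Concatenation: each choice from group 1 pairs with each from group 2
Total = 4 x 3 = 12

12


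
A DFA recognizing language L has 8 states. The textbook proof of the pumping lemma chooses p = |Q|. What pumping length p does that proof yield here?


Pumping lemma for regular languages (standard proof):
Take p = |Q|, the number of DFA states.
Any string of length >= |Q| passes through |Q|+1 states while reading its first |Q| symbols,
so by pigeonhole some state repeats, giving the loop that can be pumped.
Here |Q| = 8
Therefore the proof uses p = 8

8


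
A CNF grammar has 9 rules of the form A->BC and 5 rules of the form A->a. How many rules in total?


CNF allows two rule forms:
  A -> BC (binary): 9 rules
  A -> a (terminal): 5 rules
Total = 9 + 5 = 14

14


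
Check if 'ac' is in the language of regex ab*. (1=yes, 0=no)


Pattern: ab*
String: 'ac'
Pattern requires: exactly one 'a' followed by zero or more 'b's
First char is 'a' -> OK
Rest 'c': all b's? No
Result: 0

0


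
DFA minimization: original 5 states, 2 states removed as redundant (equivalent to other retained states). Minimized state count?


Original DFA: 5 states
Redundant states removed: 2
Minimized states = original - removed
= 5 - 2
= 3

3


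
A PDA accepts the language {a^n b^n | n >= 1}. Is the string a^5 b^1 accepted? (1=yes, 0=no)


Language requires equal numbers of a's and b's
PDA pushes for each 'a', pops for each 'b'
Number of a's = 5
Number of b's = 1
5 != 1 -> Reject

0


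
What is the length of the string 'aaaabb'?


String: 'aaaabb'
Counting characters:
  'a' appears 4 time(s)
  'b' appears 2 time(s)
Total length = 4 + 2 = 6

6


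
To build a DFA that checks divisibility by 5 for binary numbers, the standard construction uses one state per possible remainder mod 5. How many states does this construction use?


Divisibility by 5 is tracked via the remainder mod 5: 0, 1, ..., 4
The construction assigns one state to each remainder
Number of remainders = 5

5


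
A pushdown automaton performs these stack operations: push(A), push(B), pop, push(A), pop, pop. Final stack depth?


Tracing stack operations:
  push(A) -> stack = [A], depth=1
  push(B) -> stack = [A,B], depth=2
  pop -> removed B, stack = [A], depth=1
  push(A) -> stack = [A,A], depth=2
  pop -> removed A, stack = [A], depth=1
  pop -> removed A, stack = [], depth=0
Final depth = 0

0


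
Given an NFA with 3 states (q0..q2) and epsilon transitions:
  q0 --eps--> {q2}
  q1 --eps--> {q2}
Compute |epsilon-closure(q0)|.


Starting from q0
Initialize closure = {q0}
Follow epsilon from q0 -> add q2
Final closure: {q0, q2}
Size = 2

2


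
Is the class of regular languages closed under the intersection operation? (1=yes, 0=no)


Regular languages are closed under:
- Union (DFA product construction)
- Intersection (DFA product construction)
- Complement (swap accept/reject states)
- Concatenation (NFA construction)
- Kleene star (NFA construction)
intersection is in this list
Therefore: closed

1


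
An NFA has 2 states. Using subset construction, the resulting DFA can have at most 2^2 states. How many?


NFA has 2 states
Subset construction: each DFA state = subset of NFA states
Maximum subsets = 2^2
2^2 = 4

4


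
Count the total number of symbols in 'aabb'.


String: 'aabb'
Counting characters:
  'a' appears 2 time(s)
  'b' appears 2 time(s)
Total length = 2 + 2 = 4

4


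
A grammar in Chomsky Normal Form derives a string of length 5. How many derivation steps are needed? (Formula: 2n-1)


Chomsky Normal Form derivation:
String length n = 5
Each step either:
  - Splits a nonterminal into two (n-1 such steps)
  - Converts a nonterminal to terminal (n such steps)
Total = (n-1) + n = 2n - 1
= 2(5) - 1
= 10 - 1
= 9

9


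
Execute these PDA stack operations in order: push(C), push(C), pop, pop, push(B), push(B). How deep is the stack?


Tracing stack operations:
  push(C) -> stack = [C], depth=1
  push(C) -> stack = [C,C], depth=2
  pop -> removed C, stack = [C], depth=1
  pop -> removed C, stack = [], depth=0
  push(B) -> stack = [B], depth=1
  push(B) -> stack = [B,B], depth=2
Final depth = 2

2


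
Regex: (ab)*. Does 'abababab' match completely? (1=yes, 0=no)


Pattern: (ab)*
String: 'abababab'
Pattern requires: zero or more repetitions of 'ab'
Pairs: ['ab', 'ab', 'ab', 'ab']
All pairs are 'ab'? Yes
Result: 1

1


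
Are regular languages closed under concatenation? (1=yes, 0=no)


Regular languages are closed under all standard operations:
- Union: Yes (product construction)
- Intersection: Yes (product construction)
- Complement: Yes (swap accept/reject)
- Concatenation: Yes (NFA construction)
Operation: concatenation -> Closed

1


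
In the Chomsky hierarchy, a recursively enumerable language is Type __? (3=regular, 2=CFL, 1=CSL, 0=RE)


Chomsky hierarchy levels:
  Type 3: Regular (DFA/NFA/regex)
  Type 2: Context-free (PDA)
  Type 1: Context-sensitive
  Type 0: Recursively enumerable (TM)
'recursively enumerable' corresponds to Type 0

0


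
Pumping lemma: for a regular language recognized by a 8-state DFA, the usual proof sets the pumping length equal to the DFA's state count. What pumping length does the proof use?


Pumping lemma for regular languages (standard proof):
Take p = |Q|, the number of DFA states.
Any string of length >= |Q| passes through |Q|+1 states while reading its first |Q| symbols,
so by pigeonhole some state repeats, giving the loop that can be pumped.
Here |Q| = 8
Therefore the proof uses p = 8

8


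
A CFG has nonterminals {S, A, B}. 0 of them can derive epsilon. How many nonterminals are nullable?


Nonterminals: {S, A, B}
A nonterminal is nullable if it can derive epsilon
Counting nullable nonterminals: 0
Total nullable = 0

0


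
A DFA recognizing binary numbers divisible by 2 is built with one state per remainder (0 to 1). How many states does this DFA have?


Divisibility by 2 is tracked via the remainder mod 2: 0, 1, ..., 1
The construction assigns one state to each remainder
Number of remainders = 2

2


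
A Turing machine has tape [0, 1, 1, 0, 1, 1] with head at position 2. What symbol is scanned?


Tape: [0, 1, 1, 0, 1, 1]
Positions: 0 1 2 3 4 5
Values:    0 1 1 0 1 1
Head at position 2
tape[2] = 1

1


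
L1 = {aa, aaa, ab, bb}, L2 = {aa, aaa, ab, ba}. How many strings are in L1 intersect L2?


L1 = {aa, aaa, ab, bb}
L2 = {aa, aaa, ab, ba}
Checking each string in L1 against L2:
  'aa': in L2? Yes
  'aaa': in L2? Yes
  'ab': in L2? Yes
  'bb': in L2? No
Intersection = {aa, aaa, ab}
|L1 ∩ L2| = 3

3


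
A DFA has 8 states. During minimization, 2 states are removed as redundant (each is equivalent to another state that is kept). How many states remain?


Original DFA: 8 states
Redundant states removed: 2
Minimized states = original - removed
= 8 - 2
= 6

6


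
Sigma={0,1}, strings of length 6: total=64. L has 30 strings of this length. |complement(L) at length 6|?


Alphabet: {0,1}
String length: 6
Total strings of length 6 = 2^6 = 64
Strings in L = 30
Complement = total - |L|
= 64 - 30
= 34

34


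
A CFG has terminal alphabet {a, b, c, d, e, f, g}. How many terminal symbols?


Terminal symbols: a, b, c, d, e, f, g
Counting each: a (#1), b (#2), c (#3), d (#4), e (#5), f (#6), g (#7)
Total = 7

7


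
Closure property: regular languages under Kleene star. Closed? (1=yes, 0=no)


Regular languages are closed under:
- Union (DFA product construction)
- Intersection (DFA product construction)
- Complement (swap accept/reject states)
- Concatenation (NFA construction)
- Kleene star (NFA construction)
Kleene star is in this list
Therefore: closed

1


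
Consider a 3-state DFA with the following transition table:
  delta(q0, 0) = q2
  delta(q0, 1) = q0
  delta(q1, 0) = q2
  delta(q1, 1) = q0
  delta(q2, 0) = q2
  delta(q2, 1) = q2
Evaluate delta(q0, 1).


Looking up transition function:
delta(q0, 1) in the table
Row: q0, Column: 1
Result: q0

q0


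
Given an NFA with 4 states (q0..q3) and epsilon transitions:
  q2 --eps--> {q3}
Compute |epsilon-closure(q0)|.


Starting from q0
Initialize closure = {q0}
q0 has no outgoing epsilon transitions -> nothing to add
Final closure: {q0}
Size = 1

1


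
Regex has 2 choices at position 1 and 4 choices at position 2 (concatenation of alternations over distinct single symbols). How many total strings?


First group: 2 alternatives
Second group: 4 alternatives
Concatenation: each choice from group 1 pairs with each from group 2
Total = 2 x 4 = 8

8


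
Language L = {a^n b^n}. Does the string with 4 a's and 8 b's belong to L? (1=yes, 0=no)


Language requires equal numbers of a's and b's
PDA pushes for each 'a', pops for each 'b'
Number of a's = 4
Number of b's = 8
4 != 8 -> Reject

0


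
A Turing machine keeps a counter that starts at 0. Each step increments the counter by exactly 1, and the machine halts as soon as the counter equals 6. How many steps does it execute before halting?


Counter starts at 0. Counting sequence:
  Step 1: counter = 1
  Step 2: counter = 2
  Step 3: counter = 3
  Step 4: counter = 4
  Step 5: counter = 5
  Step 6: counter = 6
Counter reached 6 -> halt
Total steps = 6

6


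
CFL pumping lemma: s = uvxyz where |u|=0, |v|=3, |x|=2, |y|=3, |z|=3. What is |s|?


|s| = |u| + |v| + |x| + |y| + |z|
= 0 + 3 + 2 + 3 + 3
= 3 + 2 + 6
= 5 + 6
= 11

11


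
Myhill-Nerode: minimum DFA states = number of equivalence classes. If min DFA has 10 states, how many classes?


Myhill-Nerode theorem:
Number of equivalence classes = number of states in minimal DFA
Minimal DFA states = 10
Therefore equivalence classes = 10

10


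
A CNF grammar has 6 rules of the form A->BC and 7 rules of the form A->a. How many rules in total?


CNF allows two rule forms:
  A -> BC (binary): 6 rules
  A -> a (terminal): 7 rules
Total = 6 + 7 = 13

13


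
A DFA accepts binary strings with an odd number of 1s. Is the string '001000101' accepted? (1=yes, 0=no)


DFA has 2 states: q_even (start, accept=no) and q_odd
Processing string '001000101' character by character:
  Position 0: read '0', 1-count=0 -> q_even (no change)
  Position 1: read '0', 1-count=0 -> q_even (no change)
  Position 2: read '1', 1-count=1 -> q_odd
  Position 3: read '0', 1-count=1 -> q_odd (no change)
  Position 4: read '0', 1-count=1 -> q_odd (no change)
  Position 5: read '0', 1-count=1 -> q_odd (no change)
  Position 6: read '1', 1-count=2 -> q_even
  Position 7: read '0', 1-count=2 -> q_even (no change)
  Position 8: read '1', 1-count=3 -> q_odd
Final state: q_odd, total 1s = 3 (odd); the DFA requires an odd count -> accept

1


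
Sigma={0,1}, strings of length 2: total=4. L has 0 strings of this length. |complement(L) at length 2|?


Alphabet: {0,1}
String length: 2
Total strings of length 2 = 2^2 = 4
Strings in L = 0
Complement = total - |L|
= 4 - 0
= 4

4


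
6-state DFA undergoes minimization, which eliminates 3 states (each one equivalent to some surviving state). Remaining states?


Original DFA: 6 states
Redundant states removed: 3
Minimized states = original - removed
= 6 - 3
= 3

3


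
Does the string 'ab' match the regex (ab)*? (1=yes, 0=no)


Pattern: (ab)*
String: 'ab'
Pattern requires: zero or more repetitions of 'ab'
Pairs: ['ab']
All pairs are 'ab'? Yes
Result: 1

1


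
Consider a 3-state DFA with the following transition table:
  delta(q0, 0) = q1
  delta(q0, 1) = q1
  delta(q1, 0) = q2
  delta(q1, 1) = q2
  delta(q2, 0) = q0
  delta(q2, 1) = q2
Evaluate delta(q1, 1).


Looking up transition function:
delta(q1, 1) in the table
Row: q1, Column: 1
Result: q2

q2


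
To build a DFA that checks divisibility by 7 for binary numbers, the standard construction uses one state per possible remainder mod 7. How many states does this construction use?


Divisibility by 7 is tracked via the remainder mod 7: 0, 1, ..., 6
The construction assigns one state to each remainder
Number of remainders = 7

7


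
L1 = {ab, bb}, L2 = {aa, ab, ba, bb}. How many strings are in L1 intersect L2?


L1 = {ab, bb}
L2 = {aa, ab, ba, bb}
Checking each string in L1 against L2:
  'ab': in L2? Yes
  'bb': in L2? Yes
Intersection = {ab, bb}
|L1 ∩ L2| = 2

2


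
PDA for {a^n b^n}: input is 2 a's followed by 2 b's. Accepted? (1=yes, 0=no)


Language requires equal numbers of a's and b's
PDA pushes for each 'a', pops for each 'b'
Number of a's = 2
Number of b's = 2
2 == 2 -> Accept

1


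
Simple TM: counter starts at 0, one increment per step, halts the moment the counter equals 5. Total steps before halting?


Counter starts at 0. Counting sequence:
  Step 1: counter = 1
  Step 2: counter = 2
  Step 3: counter = 3
  Step 4: counter = 4
  Step 5: counter = 5
Counter reached 5 -> halt
Total steps = 5

5


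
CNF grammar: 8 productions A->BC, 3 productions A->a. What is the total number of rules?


CNF allows two rule forms:
  A -> BC (binary): 8 rules
  A -> a (terminal): 3 rules
Total = 8 + 3 = 11

11


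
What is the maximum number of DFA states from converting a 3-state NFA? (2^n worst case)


NFA has 3 states
Subset construction: each DFA state = subset of NFA states
Maximum subsets = 2^3
2^3 = 8

8


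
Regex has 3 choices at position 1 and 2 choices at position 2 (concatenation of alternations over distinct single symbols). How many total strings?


First group: 3 alternatives
Second group: 2 alternatives
Concatenation: each choice from group 1 pairs with each from group 2
Total = 3 x 2 = 6

6


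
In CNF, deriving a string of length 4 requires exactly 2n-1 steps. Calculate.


Chomsky Normal Form derivation:
String length n = 4
Each step either:
  - Splits a nonterminal into two (n-1 such steps)
  - Converts a nonterminal to terminal (n such steps)
Total = (n-1) + n = 2n - 1
= 2(4) - 1
= 8 - 1
= 7

7


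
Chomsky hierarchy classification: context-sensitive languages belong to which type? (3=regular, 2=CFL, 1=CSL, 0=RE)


Chomsky hierarchy levels:
  Type 3: Regular (DFA/NFA/regex)
  Type 2: Context-free (PDA)
  Type 1: Context-sensitive
  Type 0: Recursively enumerable (TM)
'context-sensitive' corresponds to Type 1

1


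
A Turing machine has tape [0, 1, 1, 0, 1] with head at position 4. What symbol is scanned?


Tape: [0, 1, 1, 0, 1]
Positions: 0 1 2 3 4
Values:    0 1 1 0 1
Head at position 4
tape[4] = 1

1


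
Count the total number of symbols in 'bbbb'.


String: 'bbbb'
Counting characters:
  'b' appears 4 time(s)
Total length = 0 + 4 = 4

4


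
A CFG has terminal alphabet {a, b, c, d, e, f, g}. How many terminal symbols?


Terminal symbols: a, b, c, d, e, f, g
Counting each: a (#1), b (#2), c (#3), d (#4), e (#5), f (#6), g (#7)
Total = 7

7


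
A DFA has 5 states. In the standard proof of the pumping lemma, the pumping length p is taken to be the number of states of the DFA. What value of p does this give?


Pumping lemma for regular languages (standard proof):
Take p = |Q|, the number of DFA states.
Any string of length >= |Q| passes through |Q|+1 states while reading its first |Q| symbols,
so by pigeonhole some state repeats, giving the loop that can be pumped.
Here |Q| = 5
Therefore the proof uses p = 5

5


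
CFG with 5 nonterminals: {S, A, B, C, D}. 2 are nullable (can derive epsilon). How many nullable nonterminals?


Nonterminals: {S, A, B, C, D}
A nonterminal is nullable if it can derive epsilon
Counting nullable nonterminals: 2
Total nullable = 2

2


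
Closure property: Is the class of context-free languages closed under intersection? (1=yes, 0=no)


CFL closure properties:
  Closed under: union, concatenation, Kleene star
  NOT closed under: intersection, complement
Operation 'intersection' is in not-closed list -> No (not closed)

0


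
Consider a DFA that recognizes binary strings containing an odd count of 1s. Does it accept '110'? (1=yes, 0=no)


DFA has 2 states: q_even (start, accept=no) and q_odd
Processing string '110' character by character:
  Position 0: read '1', 1-count=1 -> q_odd
  Position 1: read '1', 1-count=2 -> q_even
  Position 2: read '0', 1-count=2 -> q_even (no change)
Final state: q_even, total 1s = 2 (even); the DFA requires an odd count -> reject

0


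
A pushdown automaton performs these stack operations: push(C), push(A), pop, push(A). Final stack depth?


Tracing stack operations:
  push(C) -> stack = [C], depth=1
  push(A) -> stack = [C,A], depth=2
  pop -> removed A, stack = [C], depth=1
  push(A) -> stack = [C,A], depth=2
Final depth = 2

2


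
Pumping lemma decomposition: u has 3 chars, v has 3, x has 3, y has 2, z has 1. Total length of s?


|s| = |u| + |v| + |x| + |y| + |z|
= 3 + 3 + 3 + 2 + 1
= 6 + 3 + 3
= 9 + 3
= 12

12


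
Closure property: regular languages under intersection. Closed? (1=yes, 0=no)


Regular languages are closed under:
- Union (DFA product construction)
- Intersection (DFA product construction)
- Complement (swap accept/reject states)
- Concatenation (NFA construction)
- Kleene star (NFA construction)
intersection is in this list
Therefore: closed

1


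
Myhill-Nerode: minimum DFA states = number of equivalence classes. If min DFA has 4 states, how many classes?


Myhill-Nerode theorem:
Number of equivalence classes = number of states in minimal DFA
Minimal DFA states = 4
Therefore equivalence classes = 4

4


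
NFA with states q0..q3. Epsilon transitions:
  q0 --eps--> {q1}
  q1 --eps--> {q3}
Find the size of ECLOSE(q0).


Starting from q0
Initialize closure = {q0}
Follow epsilon from q0 -> add q1
Follow epsilon from q1 -> add q3
Final closure: {q0, q1, q3}
Size = 3

3


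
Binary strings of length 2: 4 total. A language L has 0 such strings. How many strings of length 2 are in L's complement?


Alphabet: {0,1}
String length: 2
Total strings of length 2 = 2^2 = 4
Strings in L = 0
Complement = total - |L|
= 4 - 0
= 4

4


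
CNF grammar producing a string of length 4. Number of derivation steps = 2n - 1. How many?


Chomsky Normal Form derivation:
String length n = 4
Each step either:
  - Splits a nonterminal into two (n-1 such steps)
  - Converts a nonterminal to terminal (n such steps)
Total = (n-1) + n = 2n - 1
= 2(4) - 1
= 8 - 1
= 7

7


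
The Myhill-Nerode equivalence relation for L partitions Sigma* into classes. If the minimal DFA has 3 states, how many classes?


Myhill-Nerode theorem:
Number of equivalence classes = number of states in minimal DFA
Minimal DFA states = 3
Therefore equivalence classes = 3

3


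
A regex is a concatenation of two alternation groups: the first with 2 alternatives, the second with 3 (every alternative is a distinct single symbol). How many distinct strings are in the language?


First group: 2 alternatives
Second group: 3 alternatives
Concatenation: each choice from group 1 pairs with each from group 2
Total = 2 x 3 = 6

6


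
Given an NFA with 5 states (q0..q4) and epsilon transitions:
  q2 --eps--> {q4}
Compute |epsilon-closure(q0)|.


Starting from q0
Initialize closure = {q0}
q0 has no outgoing epsilon transitions -> nothing to add
Final closure: {q0}
Size = 1

1


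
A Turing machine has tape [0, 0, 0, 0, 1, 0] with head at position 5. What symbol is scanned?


Tape: [0, 0, 0, 0, 1, 0]
Positions: 0 1 2 3 4 5
Values:    0 0 0 0 1 0
Head at position 5
tape[5] = 0

0


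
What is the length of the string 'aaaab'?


String: 'aaaab'
Counting characters:
  'a' appears 4 time(s)
  'b' appears 1 time(s)
Total length = 4 + 1 = 5

5


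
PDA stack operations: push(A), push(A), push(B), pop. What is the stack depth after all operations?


Tracing stack operations:
  push(A) -> stack = [A], depth=1
  push(A) -> stack = [A,A], depth=2
  push(B) -> stack = [A,A,B], depth=3
  pop -> removed B, stack = [A,A], depth=2
Final depth = 2

2


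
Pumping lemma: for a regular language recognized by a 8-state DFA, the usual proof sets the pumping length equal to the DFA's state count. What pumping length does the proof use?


Pumping lemma for regular languages (standard proof):
Take p = |Q|, the number of DFA states.
Any string of length >= |Q| passes through |Q|+1 states while reading its first |Q| symbols,
so by pigeonhole some state repeats, giving the loop that can be pumped.
Here |Q| = 8
Therefore the proof uses p = 8

8


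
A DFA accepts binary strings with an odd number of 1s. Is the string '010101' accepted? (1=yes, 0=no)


DFA has 2 states: q_even (start, accept=no) and q_odd
Processing string '010101' character by character:
  Position 0: read '0', 1-count=0 -> q_even (no change)
  Position 1: read '1', 1-count=1 -> q_odd
  Position 2: read '0', 1-count=1 -> q_odd (no change)
  Position 3: read '1', 1-count=2 -> q_even
  Position 4: read '0', 1-count=2 -> q_even (no change)
  Position 5: read '1', 1-count=3 -> q_odd
Final state: q_odd, total 1s = 3 (odd); the DFA requires an odd count -> accept

1


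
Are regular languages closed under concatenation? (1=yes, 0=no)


Regular languages are closed under all standard operations:
- Union: Yes (product construction)
- Intersection: Yes (product construction)
- Complement: Yes (swap accept/reject)
- Concatenation: Yes (NFA construction)
Operation: concatenation -> Closed

1


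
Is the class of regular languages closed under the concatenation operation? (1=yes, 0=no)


Regular languages are closed under:
- Union (DFA product construction)
- Intersection (DFA product construction)
- Complement (swap accept/reject states)
- Concatenation (NFA construction)
- Kleene star (NFA construction)
concatenation is in this list
Therefore: closed

1


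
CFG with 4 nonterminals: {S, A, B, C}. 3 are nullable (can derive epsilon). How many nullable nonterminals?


Nonterminals: {S, A, B, C}
A nonterminal is nullable if it can derive epsilon
Counting nullable nonterminals: 3
Total nullable = 3

3


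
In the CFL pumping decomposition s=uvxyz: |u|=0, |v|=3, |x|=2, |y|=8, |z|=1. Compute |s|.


|s| = |u| + |v| + |x| + |y| + |z|
= 0 + 3 + 2 + 8 + 1
= 3 + 2 + 9
= 5 + 9
= 14

14


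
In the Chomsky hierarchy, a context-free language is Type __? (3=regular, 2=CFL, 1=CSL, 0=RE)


Chomsky hierarchy levels:
  Type 3: Regular (DFA/NFA/regex)
  Type 2: Context-free (PDA)
  Type 1: Context-sensitive
  Type 0: Recursively enumerable (TM)
'context-free' corresponds to Type 2

2


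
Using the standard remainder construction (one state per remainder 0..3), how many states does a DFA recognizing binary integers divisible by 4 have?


Divisibility by 4 is tracked via the remainder mod 4: 0, 1, ..., 3
The construction assigns one state to each remainder
Number of remainders = 4

4


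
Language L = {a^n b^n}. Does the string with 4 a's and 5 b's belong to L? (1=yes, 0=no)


Language requires equal numbers of a's and b's
PDA pushes for each 'a', pops for each 'b'
Number of a's = 4
Number of b's = 5
4 != 5 -> Reject

0


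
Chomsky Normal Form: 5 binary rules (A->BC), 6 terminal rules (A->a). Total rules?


CNF allows two rule forms:
  A -> BC (binary): 5 rules
  A -> a (terminal): 6 rules
Total = 5 + 6 = 11

11


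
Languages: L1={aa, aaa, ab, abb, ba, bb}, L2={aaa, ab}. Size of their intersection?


L1 = {aa, aaa, ab, abb, ba, bb}
L2 = {aaa, ab}
Checking each string in L1 against L2:
  'aa': in L2? No
  'aaa': in L2? Yes
  'ab': in L2? Yes
  'abb': in L2? No
  'ba': in L2? No
  'bb': in L2? No
Intersection = {aaa, ab}
|L1 ∩ L2| = 2

2


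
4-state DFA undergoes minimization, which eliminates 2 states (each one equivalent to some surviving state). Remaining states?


Original DFA: 4 states
Redundant states removed: 2
Minimized states = original - removed
= 4 - 2
= 2

2


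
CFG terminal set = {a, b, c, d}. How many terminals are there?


Terminal symbols: a, b, c, d
Counting each: a (#1), b (#2), c (#3), d (#4)
Total = 4

4


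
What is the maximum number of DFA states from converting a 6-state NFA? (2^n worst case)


NFA has 6 states
Subset construction: each DFA state = subset of NFA states
Maximum subsets = 2^6
2^6 = 64

64


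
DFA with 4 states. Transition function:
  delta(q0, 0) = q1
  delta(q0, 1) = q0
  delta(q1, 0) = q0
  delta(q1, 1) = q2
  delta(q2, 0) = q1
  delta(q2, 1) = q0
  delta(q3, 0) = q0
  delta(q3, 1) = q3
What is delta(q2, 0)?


Looking up transition function:
delta(q2, 0) in the table
Row: q2, Column: 0
Result: q1

q1


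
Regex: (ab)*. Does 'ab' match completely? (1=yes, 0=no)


Pattern: (ab)*
String: 'ab'
Pattern requires: zero or more repetitions of 'ab'
Pairs: ['ab']
All pairs are 'ab'? Yes
Result: 1

1


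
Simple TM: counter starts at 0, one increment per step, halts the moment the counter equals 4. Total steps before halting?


Counter starts at 0. Counting sequence:
  Step 1: counter = 1
  Step 2: counter = 2
  Step 3: counter = 3
  Step 4: counter = 4
Counter reached 4 -> halt
Total steps = 4

4


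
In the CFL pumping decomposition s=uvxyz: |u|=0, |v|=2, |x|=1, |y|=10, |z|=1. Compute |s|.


|s| = |u| + |v| + |x| + |y| + |z|
= 0 + 2 + 1 + 10 + 1
= 2 + 1 + 11
= 3 + 11
= 14

14


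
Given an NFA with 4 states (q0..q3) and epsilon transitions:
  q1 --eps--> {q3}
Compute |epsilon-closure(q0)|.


Starting from q0
Initialize closure = {q0}
q0 has no outgoing epsilon transitions -> nothing to add
Final closure: {q0}
Size = 1

1


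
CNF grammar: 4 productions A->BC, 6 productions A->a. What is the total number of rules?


CNF allows two rule forms:
  A -> BC (binary): 4 rules
  A -> a (terminal): 6 rules
Total = 4 + 6 = 10

10


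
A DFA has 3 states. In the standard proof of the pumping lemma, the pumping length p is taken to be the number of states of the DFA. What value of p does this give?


Pumping lemma for regular languages (standard proof):
Take p = |Q|, the number of DFA states.
Any string of length >= |Q| passes through |Q|+1 states while reading its first |Q| symbols,
so by pigeonhole some state repeats, giving the loop that can be pumped.
Here |Q| = 3
Therefore the proof uses p = 3

3


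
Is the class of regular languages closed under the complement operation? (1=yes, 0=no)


Regular languages are closed under:
- Union (DFA product construction)
- Intersection (DFA product construction)
- Complement (swap accept/reject states)
- Concatenation (NFA construction)
- Kleene star (NFA construction)
complement is in this list
Therefore: closed

1


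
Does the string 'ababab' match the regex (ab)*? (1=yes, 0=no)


Pattern: (ab)*
String: 'ababab'
Pattern requires: zero or more repetitions of 'ab'
Pairs: ['ab', 'ab', 'ab']
All pairs are 'ab'? Yes
Result: 1

1


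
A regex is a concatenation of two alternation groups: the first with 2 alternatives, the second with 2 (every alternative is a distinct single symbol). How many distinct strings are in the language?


First group: 2 alternatives
Second group: 2 alternatives
Concatenation: each choice from group 1 pairs with each from group 2
Total = 2 x 2 = 4

4


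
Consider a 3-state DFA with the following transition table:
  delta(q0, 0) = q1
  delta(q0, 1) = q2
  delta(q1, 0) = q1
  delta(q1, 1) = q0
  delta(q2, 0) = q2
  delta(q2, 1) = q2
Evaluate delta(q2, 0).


Looking up transition function:
delta(q2, 0) in the table
Row: q2, Column: 0
Result: q2

q2


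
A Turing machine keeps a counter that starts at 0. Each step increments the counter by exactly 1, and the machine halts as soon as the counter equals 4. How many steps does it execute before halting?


Counter starts at 0. Counting sequence:
  Step 1: counter = 1
  Step 2: counter = 2
  Step 3: counter = 3
  Step 4: counter = 4
Counter reached 4 -> halt
Total steps = 4

4


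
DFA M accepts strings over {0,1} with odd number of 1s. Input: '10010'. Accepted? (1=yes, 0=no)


DFA has 2 states: q_even (start, accept=no) and q_odd
Processing string '10010' character by character:
  Position 0: read '1', 1-count=1 -> q_odd
  Position 1: read '0', 1-count=1 -> q_odd (no change)
  Position 2: read '0', 1-count=1 -> q_odd (no change)
  Position 3: read '1', 1-count=2 -> q_even
  Position 4: read '0', 1-count=2 -> q_even (no change)
Final state: q_even, total 1s = 2 (even); the DFA requires an odd count -> reject

0


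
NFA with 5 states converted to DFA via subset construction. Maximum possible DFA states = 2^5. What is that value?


NFA has 5 states
Subset construction: each DFA state = subset of NFA states
Maximum subsets = 2^5
2^5 = 32

32


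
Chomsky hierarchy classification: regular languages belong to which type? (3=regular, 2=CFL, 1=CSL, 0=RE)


Chomsky hierarchy levels:
  Type 3: Regular (DFA/NFA/regex)
  Type 2: Context-free (PDA)
  Type 1: Context-sensitive
  Type 0: Recursively enumerable (TM)
'regular' corresponds to Type 3

3


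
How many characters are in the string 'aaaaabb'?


String: 'aaaaabb'
Counting characters:
  'a' appears 5 time(s)
  'b' appears 2 time(s)
Total length = 5 + 2 = 7

7


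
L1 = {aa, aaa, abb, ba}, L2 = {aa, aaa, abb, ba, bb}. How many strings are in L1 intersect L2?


L1 = {aa, aaa, abb, ba}
L2 = {aa, aaa, abb, ba, bb}
Checking each string in L1 against L2:
  'aa': in L2? Yes
  'aaa': in L2? Yes
  'abb': in L2? Yes
  'ba': in L2? Yes
Intersection = {aa, aaa, abb, ba}
|L1 ∩ L2| = 4

4


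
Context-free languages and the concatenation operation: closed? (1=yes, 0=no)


CFL closure properties:
  Closed under: union, concatenation, Kleene star
  NOT closed under: intersection, complement
Operation 'concatenation' is in closed list -> Yes (closed)

1


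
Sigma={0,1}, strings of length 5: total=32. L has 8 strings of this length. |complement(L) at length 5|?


Alphabet: {0,1}
String length: 5
Total strings of length 5 = 2^5 = 32
Strings in L = 8
Complement = total - |L|
= 32 - 8
= 24

24


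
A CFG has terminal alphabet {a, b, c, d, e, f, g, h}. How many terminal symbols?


Terminal symbols: a, b, c, d, e, f, g, h
Counting each: a (#1), b (#2), c (#3), d (#4), e (#5), f (#6), g (#7), h (#8)
Total = 8

8


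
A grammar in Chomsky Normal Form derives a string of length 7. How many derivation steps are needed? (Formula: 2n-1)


Chomsky Normal Form derivation:
String length n = 7
Each step either:
  - Splits a nonterminal into two (n-1 such steps)
  - Converts a nonterminal to terminal (n such steps)
Total = (n-1) + n = 2n - 1
= 2(7) - 1
= 14 - 1
= 13

13


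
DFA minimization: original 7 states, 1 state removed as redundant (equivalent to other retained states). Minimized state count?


Original DFA: 7 states
Redundant states removed: 1
Minimized states = original - removed
= 7 - 1
= 6

6


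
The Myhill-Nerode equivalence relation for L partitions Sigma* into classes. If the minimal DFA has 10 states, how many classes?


Myhill-Nerode theorem:
Number of equivalence classes = number of states in minimal DFA
Minimal DFA states = 10
Therefore equivalence classes = 10

10


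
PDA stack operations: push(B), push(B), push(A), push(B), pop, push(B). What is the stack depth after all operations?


Tracing stack operations:
  push(B) -> stack = [B], depth=1
  push(B) -> stack = [B,B], depth=2
  push(A) -> stack = [B,B,A], depth=3
  push(B) -> stack = [B,B,A,B], depth=4
  pop -> removed B, stack = [B,B,A], depth=3
  push(B) -> stack = [B,B,A,B], depth=4
Final depth = 4

4


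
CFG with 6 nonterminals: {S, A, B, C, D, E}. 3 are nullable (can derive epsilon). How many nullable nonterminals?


Nonterminals: {S, A, B, C, D, E}
A nonterminal is nullable if it can derive epsilon
Counting nullable nonterminals: 3
Total nullable = 3

3


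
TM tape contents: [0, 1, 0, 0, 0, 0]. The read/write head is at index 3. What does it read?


Tape: [0, 1, 0, 0, 0, 0]
Positions: 0 1 2 3 4 5
Values:    0 1 0 0 0 0
Head at position 3
tape[3] = 0

0
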